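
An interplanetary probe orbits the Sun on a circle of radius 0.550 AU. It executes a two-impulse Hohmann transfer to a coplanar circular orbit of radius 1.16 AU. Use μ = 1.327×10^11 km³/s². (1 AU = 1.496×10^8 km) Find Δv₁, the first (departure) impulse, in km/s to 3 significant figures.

Δv₁ = 6.62 km/s

In km: r₁ = 0.550 × 1.496×10^8 = 8.228×10^7 km; r₂ = 1.16 × 1.496×10^8 = 1.73536×10^8 km.
Semi-major axis of the transfer orbit: a_t = (8.228×10^7 + 1.73536×10^8)/2 = 1.27908×10^8 km.
Circular speed at r = 8.228×10^7 km: v_c = √(μ/r) = 40.1595 km/s.
Transfer-orbit speed at the same r (vis-viva, a = a_t): v_t = √[μ(2/r − 1/a_t)] = 46.7772 km/s.
Δv₁ = |v_t − v_c| = |46.7772 − 40.1595| = 6.618 km/s.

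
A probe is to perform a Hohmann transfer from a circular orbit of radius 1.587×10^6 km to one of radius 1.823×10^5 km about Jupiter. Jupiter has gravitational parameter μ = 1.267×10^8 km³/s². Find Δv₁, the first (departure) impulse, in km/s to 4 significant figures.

The Hohmann ellipse has a_t = (r₁ + r₂)/2 = 8.8465×10^5 km.
Circular speed at r = 1.587×10^6 km: v_c = √(μ/r) = 8.935 km/s.
Vis-viva on the transfer ellipse at r = 1.587×10^6 km gives v_t = √[μ(2/r − 1/a_t)] = 4.056 km/s.
Δv₁ = |v_t − v_c| = |4.056 − 8.935| = 4.879 km/s.

Δv₁ = 4.879 km/s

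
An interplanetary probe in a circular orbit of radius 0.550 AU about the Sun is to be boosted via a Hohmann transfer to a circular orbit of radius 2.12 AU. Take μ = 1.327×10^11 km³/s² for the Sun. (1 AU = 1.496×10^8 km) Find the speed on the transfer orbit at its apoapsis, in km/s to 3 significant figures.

In km: r₁ = 0.550 × 1.496×10^8 = 8.228×10^7 km; r₂ = 2.12 × 1.496×10^8 = 3.17152×10^8 km.
The Hohmann ellipse has a_t = (r₁ + r₂)/2 = 1.99716×10^8 km.
At apoapsis, r = 3.17152×10^8 km.
From the vis-viva equation, v = √[μ(2/r − 1/a_t)] = 13.13 km/s.

v = 13.1 km/s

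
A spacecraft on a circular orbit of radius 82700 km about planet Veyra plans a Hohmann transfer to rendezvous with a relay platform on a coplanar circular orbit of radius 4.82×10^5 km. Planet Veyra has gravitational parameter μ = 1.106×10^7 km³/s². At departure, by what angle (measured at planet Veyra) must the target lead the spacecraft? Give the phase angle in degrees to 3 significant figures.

φ = 99.3°

The Hohmann ellipse has a_t = (r₁ + r₂)/2 = 2.8235×10^5 km.
The half-period of the transfer ellipse is t = π√(a_t³/μ) = 1.4173×10^5 s.
Target angular speed ω₂ = √(μ/r₂³) = 9.9382×10^-6 rad/s.
Angle swept by the target during transfer: ω₂·t = 1.4085 rad = 80.70°.
Arrival is 180° from departure on the ellipse, so φ = 180° − 80.70° = 99.3°.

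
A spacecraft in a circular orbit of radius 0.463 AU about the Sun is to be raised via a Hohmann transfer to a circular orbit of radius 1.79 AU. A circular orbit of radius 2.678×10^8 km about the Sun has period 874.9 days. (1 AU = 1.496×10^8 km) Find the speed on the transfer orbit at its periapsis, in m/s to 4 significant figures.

v = 55170 m/s

From Kepler's third law T² = 4π²r³/μ at r = 2.678×10^8 km, T = 874.9 days = 874.9 × 86400 s = 7.559136×10^7 s: μ = 4π²r³/T² = 1.32693×10^11 km³/s².
In km: r₁ = 0.463 × 1.496×10^8 = 6.92648×10^7 km; r₂ = 1.79 × 1.496×10^8 = 2.67784×10^8 km.
The Hohmann ellipse has a_t = (r₁ + r₂)/2 = 1.685244×10^8 km.
The periapsis of the transfer ellipse is at r = 6.92648×10^7 km.
Vis-viva: v = √[μ(2/r − 1/a_t)] = √[1.32693×10^11 × (2/6.92648×10^7 − 1/1.685244×10^8)] = 55.17 km/s.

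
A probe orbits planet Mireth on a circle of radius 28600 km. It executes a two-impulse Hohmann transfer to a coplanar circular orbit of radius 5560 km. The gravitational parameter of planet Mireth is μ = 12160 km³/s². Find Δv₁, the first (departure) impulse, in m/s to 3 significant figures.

Δv₁ = 280 m/s

The Hohmann ellipse has a_t = (r₁ + r₂)/2 = 17080 km.
Circular speed at r = 28600 km: v_c = √(μ/r) = 0.65205 km/s.
Transfer-orbit speed at the same r (vis-viva, a = a_t): v_t = √[μ(2/r − 1/a_t)] = 0.37203 km/s.
Δv₁ = |v_t − v_c| = |0.37203 − 0.65205| = 0.2800 km/s.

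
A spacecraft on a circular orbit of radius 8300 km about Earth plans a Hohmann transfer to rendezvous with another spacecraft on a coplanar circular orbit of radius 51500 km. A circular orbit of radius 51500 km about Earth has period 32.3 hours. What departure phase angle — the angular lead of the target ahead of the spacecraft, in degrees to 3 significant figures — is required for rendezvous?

φ = 100°

From Kepler's third law T² = 4π²r³/μ at r = 51500 km, T = 32.3 hours = 32.3 × 3600 s = 1.1628×10^5 s: μ = 4π²r³/T² = 3.98815×10^5 km³/s².
The Hohmann ellipse has a_t = (r₁ + r₂)/2 = 29900 km.
Transfer time t = π√(a_t³/μ) = 25720 s.
Target angular speed ω₂ = √(μ/r₂³) = 5.4035×10^-5 rad/s.
Angle swept by the target during transfer: ω₂·t = 1.3898 rad = 79.63°.
Arrival is 180° from departure on the ellipse, so φ = 180° − 79.63° = 100°.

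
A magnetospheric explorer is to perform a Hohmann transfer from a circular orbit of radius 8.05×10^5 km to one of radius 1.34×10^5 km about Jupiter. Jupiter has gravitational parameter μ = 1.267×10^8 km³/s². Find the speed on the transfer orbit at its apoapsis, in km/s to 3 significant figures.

Transfer-ellipse semi-major axis a_t = (r₁ + r₂)/2 = (8.050×10^5 + 1.340×10^5)/2 = 4.695×10^5 km.
At apoapsis, r = 8.050×10^5 km.
Applying v² = μ(2/r − 1/a_t): v = 6.702 km/s.

v = 6.70 km/s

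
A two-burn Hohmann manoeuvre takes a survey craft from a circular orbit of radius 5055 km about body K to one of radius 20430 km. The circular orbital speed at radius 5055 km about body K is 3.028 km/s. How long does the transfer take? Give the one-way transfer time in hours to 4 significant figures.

From the circular-orbit relation v² = μ/r at r = 5055 km: μ = v²r = (3.028)² × 5055 = 46348.2 km³/s².
The Hohmann ellipse has a_t = (r₁ + r₂)/2 = 12742.5 km.
Transfer time t = π√(a_t³/μ) = π√((12742.5)³ / 46348.2) = 20990 s.
Converting: 20990 s ÷ 3600 s/hour = 5.831 hours.

t = 5.831 hours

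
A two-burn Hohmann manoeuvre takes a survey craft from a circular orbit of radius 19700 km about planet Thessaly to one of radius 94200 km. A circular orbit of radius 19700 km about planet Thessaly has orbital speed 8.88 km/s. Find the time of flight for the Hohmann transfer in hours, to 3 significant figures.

From the circular-orbit relation v² = μ/r at r = 19700 km: μ = v²r = (8.88)² × 19700 = 1.55343×10^6 km³/s².
Transfer-ellipse semi-major axis a_t = (r₁ + r₂)/2 = (19700 + 94200)/2 = 56950 km.
Half the transfer-orbit period gives t = π√(a_t³/μ) = 34260 s.
Converting: 34260 s ÷ 3600 s/hour = 9.52 hours.

t = 9.52 hours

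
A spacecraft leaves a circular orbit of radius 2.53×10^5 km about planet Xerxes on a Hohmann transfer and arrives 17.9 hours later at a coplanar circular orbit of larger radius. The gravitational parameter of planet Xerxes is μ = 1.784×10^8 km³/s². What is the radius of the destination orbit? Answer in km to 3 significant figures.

Transfer time t = 17.9 hours = 64440 s, and t = π√(a_t³/μ).
So a_t = (μ t²/π²)^(1/3) = (1.784×10^8 × (64440)² / π²)^(1/3) = 4.2183×10^5 km.
Since a_t = (r₁ + r₂)/2, r₂ = 2a_t − r₁ = 2×4.2183×10^5 − 2.530×10^5 = 5.9066×10^5 km.

r₂ = 5.91×10^5 km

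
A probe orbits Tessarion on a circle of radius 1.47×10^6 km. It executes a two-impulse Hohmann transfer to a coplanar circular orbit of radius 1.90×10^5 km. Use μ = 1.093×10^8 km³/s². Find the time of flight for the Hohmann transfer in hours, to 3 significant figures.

t = 63.1 hours

Semi-major axis of the transfer orbit: a_t = (1.470×10^6 + 1.900×10^5)/2 = 8.300×10^5 km.
Half the transfer-orbit period gives t = π√(a_t³/μ) = 2.272×10^5 s.
Converting: 2.272×10^5 s ÷ 3600 s/hour = 63.1 hours.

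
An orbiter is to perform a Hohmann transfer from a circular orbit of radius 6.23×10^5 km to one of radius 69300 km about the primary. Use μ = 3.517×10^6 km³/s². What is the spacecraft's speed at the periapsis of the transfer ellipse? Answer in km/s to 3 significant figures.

v = 9.56 km/s

The Hohmann ellipse has a_t = (r₁ + r₂)/2 = 3.4615×10^5 km.
The periapsis of the transfer ellipse is at r = 69300 km.
From the vis-viva equation, v = √[μ(2/r − 1/a_t)] = 9.557 km/s.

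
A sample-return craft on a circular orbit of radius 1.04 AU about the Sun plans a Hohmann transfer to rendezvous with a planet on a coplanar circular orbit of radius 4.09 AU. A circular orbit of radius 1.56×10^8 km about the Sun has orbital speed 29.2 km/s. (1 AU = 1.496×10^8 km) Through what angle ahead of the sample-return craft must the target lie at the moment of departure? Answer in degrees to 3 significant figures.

From the circular-orbit relation v² = μ/r at r = 1.56×10^8 km: μ = v²r = (29.2)² × 1.56×10^8 = 1.33012×10^11 km³/s².
In km: r₁ = 1.04 × 1.496×10^8 = 1.55584×10^8 km; r₂ = 4.09 × 1.496×10^8 = 6.11864×10^8 km.
Semi-major axis of the transfer orbit: a_t = (1.55584×10^8 + 6.11864×10^8)/2 = 3.83724×10^8 km.
The half-period of the transfer ellipse is t = π√(a_t³/μ) = 6.4749×10^7 s.
The target's mean motion on its circular orbit is ω₂ = √(μ/r₂³) = 2.4097×10^-8 rad/s.
Angle swept by the target during transfer: ω₂·t = 1.5603 rad = 89.40°.
The sample-return craft traverses 180° on the transfer ellipse, so the target must lead by 180° − 89.40° = 90.6°.

φ = 90.6°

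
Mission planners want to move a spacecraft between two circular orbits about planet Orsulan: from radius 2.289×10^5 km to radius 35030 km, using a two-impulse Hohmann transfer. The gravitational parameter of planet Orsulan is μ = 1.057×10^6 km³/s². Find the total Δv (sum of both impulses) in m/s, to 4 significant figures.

Transfer-ellipse semi-major axis a_t = (r₁ + r₂)/2 = (2.289×10^5 + 35030)/2 = 1.31965×10^5 km.
Circular speed at r₁: v₁ = √(μ/r₁) = √(1.057×10^6/2.289×10^5) = 2.149 km/s.
On the transfer ellipse at r₁, vis-viva gives v_a = √[μ(2/r₁ − 1/a_t)] = 1.107 km/s.
First burn Δv₁ = |v_a − v₁| = 1.042 km/s.
Circular speed at r₂: v₂ = √(μ/r₂) = 5.4931 km/s.
Transfer-orbit speed at r₂: v_p = √[μ(2/r₂ − 1/a_t)] = 7.2345 km/s.
Second burn Δv₂ = |v₂ − v_p| = 1.741 km/s.
Total Δv = Δv₁ + Δv₂ = 2.783 km/s.

Δv = 2783 m/s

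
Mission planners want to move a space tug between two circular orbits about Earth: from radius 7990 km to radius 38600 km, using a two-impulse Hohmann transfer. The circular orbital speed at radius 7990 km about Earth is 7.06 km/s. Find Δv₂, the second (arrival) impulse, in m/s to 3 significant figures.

Δv₂ = 1330 m/s

From the circular-orbit relation v² = μ/r at r = 7990 km: μ = v²r = (7.06)² × 7990 = 3.98250×10^5 km³/s².
Transfer-ellipse semi-major axis a_t = (r₁ + r₂)/2 = (7990 + 38600)/2 = 23295 km.
Circular speed at r = 38600 km: v_c = √(μ/r) = 3.212 km/s.
Vis-viva on the transfer ellipse at r = 38600 km gives v_t = √[μ(2/r − 1/a_t)] = 1.881 km/s.
Δv₂ = |v_t − v_c| = |1.881 − 3.212| = 1.331 km/s.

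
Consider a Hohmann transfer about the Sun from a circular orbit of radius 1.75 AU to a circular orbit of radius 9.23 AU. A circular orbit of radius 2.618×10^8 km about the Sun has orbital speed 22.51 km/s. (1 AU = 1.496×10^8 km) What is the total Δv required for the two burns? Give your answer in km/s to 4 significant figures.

Δv = 10.94 km/s

From the circular-orbit relation v² = μ/r at r = 2.618×10^8 km: μ = v²r = (22.51)² × 2.618×10^8 = 1.32654×10^11 km³/s².
In km: r₁ = 1.75 × 1.496×10^8 = 2.618×10^8 km; r₂ = 9.23 × 1.496×10^8 = 1.380808×10^9 km.
Transfer-ellipse semi-major axis a_t = (r₁ + r₂)/2 = (2.618×10^8 + 1.380808×10^9)/2 = 8.21304×10^8 km.
At r₁ the circular-orbit speed is v₁ = √(μ/r₁) = 22.510 km/s.
On the transfer ellipse at r₁, vis-viva gives v_p = √[μ(2/r₁ − 1/a_t)] = 29.187 km/s.
First burn Δv₁ = |v_p − v₁| = 6.6770 km/s.
Circular speed at r₂: v₂ = √(μ/r₂) = 9.8015 km/s.
Transfer-orbit speed at r₂: v_a = √[μ(2/r₂ − 1/a_t)] = 5.5338 km/s.
Second burn Δv₂ = |v₂ − v_a| = 4.2677 km/s.
Δv = Δv₁ + Δv₂ = 6.6770 + 4.2677 = 10.94 km/s.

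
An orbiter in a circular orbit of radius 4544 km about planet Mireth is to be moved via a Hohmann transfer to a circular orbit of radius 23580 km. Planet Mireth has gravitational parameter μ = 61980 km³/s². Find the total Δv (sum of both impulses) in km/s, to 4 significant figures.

The Hohmann ellipse has a_t = (r₁ + r₂)/2 = 14062 km.
At r₁ the circular-orbit speed is v₁ = √(μ/r₁) = 3.693 km/s.
Transfer-orbit speed at r₁ (vis-viva): v_p = √[μ(2/r₁ − 1/a_t)] = 4.782 km/s.
First burn Δv₁ = |v_p − v₁| = 1.089 km/s.
At r₂, v₂ = √(μ/r₂) = 1.62126 km/s.
Transfer-orbit speed at r₂: v_a = √[μ(2/r₂ − 1/a_t)] = 0.921615 km/s.
Second burn Δv₂ = |v₂ − v_a| = 0.6996 km/s.
Δv = Δv₁ + Δv₂ = 1.089 + 0.6996 = 1.789 km/s.

Δv = 1.789 km/s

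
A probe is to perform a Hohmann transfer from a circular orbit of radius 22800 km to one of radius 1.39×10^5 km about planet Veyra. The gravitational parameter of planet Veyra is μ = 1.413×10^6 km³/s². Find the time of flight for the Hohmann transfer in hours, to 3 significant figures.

t = 16.9 hours

Transfer-ellipse semi-major axis a_t = (r₁ + r₂)/2 = (22800 + 1.390×10^5)/2 = 80900 km.
Transfer time t = π√(a_t³/μ) = π√((80900)³ / 1.413×10^6) = 60810 s.
Converting: 60810 s ÷ 3600 s/hour = 16.9 hours.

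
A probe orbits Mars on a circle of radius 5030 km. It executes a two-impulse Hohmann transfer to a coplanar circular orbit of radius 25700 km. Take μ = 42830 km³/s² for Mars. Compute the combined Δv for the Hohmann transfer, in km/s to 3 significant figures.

Δv = 1.41 km/s

The Hohmann ellipse has a_t = (r₁ + r₂)/2 = 15365 km.
At r₁ the circular-orbit speed is v₁ = √(μ/r₁) = 2.9180 km/s.
Transfer-orbit speed at r₁ (v² = μ(2/r − 1/a)): v_p = √[μ(2/r₁ − 1/a_t)] = 3.7739 km/s.
First burn Δv₁ = |v_p − v₁| = 0.8559 km/s.
At r₂, v₂ = √(μ/r₂) = 1.2909 km/s.
Transfer-orbit speed at r₂: v_a = √[μ(2/r₂ − 1/a_t)] = 0.73863 km/s.
Second burn Δv₂ = |v₂ − v_a| = 0.5523 km/s.
Total Δv = Δv₁ + Δv₂ = 1.408 km/s.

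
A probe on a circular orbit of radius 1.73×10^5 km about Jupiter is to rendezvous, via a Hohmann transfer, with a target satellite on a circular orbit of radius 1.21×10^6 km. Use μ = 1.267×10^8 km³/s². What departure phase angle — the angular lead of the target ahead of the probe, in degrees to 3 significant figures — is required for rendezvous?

Transfer-ellipse semi-major axis a_t = (r₁ + r₂)/2 = (1.730×10^5 + 1.210×10^6)/2 = 6.915×10^5 km.
Transfer time t = π√(a_t³/μ) = 1.6049×10^5 s.
The target's mean motion on its circular orbit is ω₂ = √(μ/r₂³) = 8.4569×10^-6 rad/s.
Angle swept by the target during transfer: ω₂·t = 1.35725 rad = 77.76°.
Arrival is 180° from departure on the ellipse, so φ = 180° − 77.76° = 102°.

φ = 102°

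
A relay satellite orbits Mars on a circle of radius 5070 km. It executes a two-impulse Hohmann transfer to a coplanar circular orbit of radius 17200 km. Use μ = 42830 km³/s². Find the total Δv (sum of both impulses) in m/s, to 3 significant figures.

Transfer-ellipse semi-major axis a_t = (r₁ + r₂)/2 = (5070 + 17200)/2 = 11135 km.
At r₁ the circular-orbit speed is v₁ = √(μ/r₁) = 2.9065 km/s.
Transfer-orbit speed at r₁ (v² = μ(2/r − 1/a)): v_p = √[μ(2/r₁ − 1/a_t)] = 3.6123 km/s.
First burn Δv₁ = |v_p − v₁| = 0.7058 km/s.
At r₂, v₂ = √(μ/r₂) = 1.5780 km/s.
Transfer-orbit speed at r₂: v_a = √[μ(2/r₂ − 1/a_t)] = 1.0648 km/s.
Second burn Δv₂ = |v₂ − v_a| = 0.5132 km/s.
Total Δv = Δv₁ + Δv₂ = 1.219 km/s.

Δv = 1220 m/s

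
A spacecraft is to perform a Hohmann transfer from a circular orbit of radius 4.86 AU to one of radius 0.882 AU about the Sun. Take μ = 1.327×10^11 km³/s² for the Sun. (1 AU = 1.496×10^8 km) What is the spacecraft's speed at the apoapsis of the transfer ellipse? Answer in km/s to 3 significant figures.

In km: r₁ = 4.86 × 1.496×10^8 = 7.27056×10^8 km; r₂ = 0.882 × 1.496×10^8 = 1.319472×10^8 km.
Transfer-ellipse semi-major axis a_t = (r₁ + r₂)/2 = (7.27056×10^8 + 1.319472×10^8)/2 = 4.295016×10^8 km.
The apoapsis of the transfer ellipse is at r = 7.27056×10^8 km.
Applying v² = μ(2/r − 1/a_t): v = 7.488 km/s.

v = 7.49 km/s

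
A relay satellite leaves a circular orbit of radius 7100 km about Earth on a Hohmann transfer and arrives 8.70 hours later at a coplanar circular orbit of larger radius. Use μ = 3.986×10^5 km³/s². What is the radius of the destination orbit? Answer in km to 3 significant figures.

r₂ = 61100 km

Transfer time t = 8.70 hours = 31320 s, and t = π√(a_t³/μ).
So a_t = (μ t²/π²)^(1/3) = (3.986×10^5 × (31320)² / π²)^(1/3) = 34090 km.
Since a_t = (r₁ + r₂)/2, r₂ = 2a_t − r₁ = 2×34090 − 7100 = 61080 km.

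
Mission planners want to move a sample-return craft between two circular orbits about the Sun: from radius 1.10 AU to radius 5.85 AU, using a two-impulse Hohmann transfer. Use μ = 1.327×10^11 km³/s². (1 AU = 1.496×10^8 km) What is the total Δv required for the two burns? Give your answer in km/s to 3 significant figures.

In km: r₁ = 1.10 × 1.496×10^8 = 1.6456×10^8 km; r₂ = 5.85 × 1.496×10^8 = 8.7516×10^8 km.
Semi-major axis of the transfer orbit: a_t = (1.6456×10^8 + 8.7516×10^8)/2 = 5.1986×10^8 km.
At r₁ the circular-orbit speed is v₁ = √(μ/r₁) = 28.397 km/s.
On the transfer ellipse at r₁, vis-viva equation gives v_p = √[μ(2/r₁ − 1/a_t)] = 36.845 km/s.
First burn Δv₁ = |v_p − v₁| = 8.448 km/s.
Circular speed at r₂: v₂ = √(μ/r₂) = 12.314 km/s.
Transfer-orbit speed at r₂: v_a = √[μ(2/r₂ − 1/a_t)] = 6.9280 km/s.
Second burn Δv₂ = |v₂ − v_a| = 5.386 km/s.
Δv = Δv₁ + Δv₂ = 8.448 + 5.386 = 13.83 km/s.

Δv = 13.8 km/s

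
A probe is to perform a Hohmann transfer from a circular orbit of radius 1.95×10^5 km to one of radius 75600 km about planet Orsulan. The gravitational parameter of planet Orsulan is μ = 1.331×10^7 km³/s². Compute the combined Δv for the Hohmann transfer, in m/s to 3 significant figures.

Δv = 4750 m/s

Transfer-ellipse semi-major axis a_t = (r₁ + r₂)/2 = (1.950×10^5 + 75600)/2 = 1.353×10^5 km.
Circular speed at r₁: v₁ = √(μ/r₁) = √(1.331×10^7/1.950×10^5) = 8.262 km/s.
Transfer-orbit speed at r₁ (v² = μ(2/r − 1/a)): v_a = √[μ(2/r₁ − 1/a_t)] = 6.176 km/s.
First burn Δv₁ = |v_a − v₁| = 2.086 km/s.
Circular speed at r₂: v₂ = √(μ/r₂) = 13.2687 km/s.
Transfer-orbit speed at r₂: v_p = √[μ(2/r₂ − 1/a_t)] = 15.9293 km/s.
Second burn Δv₂ = |v₂ − v_p| = 2.661 km/s.
Δv = Δv₁ + Δv₂ = 2.086 + 2.661 = 4.747 km/s.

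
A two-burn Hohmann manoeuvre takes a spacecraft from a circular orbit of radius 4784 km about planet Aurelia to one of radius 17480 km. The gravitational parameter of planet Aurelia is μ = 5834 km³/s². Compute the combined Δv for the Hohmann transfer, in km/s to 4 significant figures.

Δv = 0.4785 km/s

The Hohmann ellipse has a_t = (r₁ + r₂)/2 = 11132 km.
At r₁ the circular-orbit speed is v₁ = √(μ/r₁) = 1.1043 km/s.
On the transfer ellipse at r₁, v² = μ(2/r − 1/a) gives v_p = √[μ(2/r₁ − 1/a_t)] = 1.3838 km/s.
First burn Δv₁ = |v_p − v₁| = 0.2795 km/s.
Circular speed at r₂: v₂ = √(μ/r₂) = 0.5777 km/s.
Transfer-orbit speed at r₂: v_a = √[μ(2/r₂ − 1/a_t)] = 0.3787 km/s.
Second burn Δv₂ = |v₂ − v_a| = 0.1990 km/s.
Total Δv = Δv₁ + Δv₂ = 0.4785 km/s.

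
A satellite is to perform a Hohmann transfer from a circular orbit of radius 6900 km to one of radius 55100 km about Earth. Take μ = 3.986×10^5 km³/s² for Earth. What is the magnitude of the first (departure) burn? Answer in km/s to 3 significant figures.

Transfer-ellipse semi-major axis a_t = (r₁ + r₂)/2 = (6900 + 55100)/2 = 31000 km.
Circular speed at r = 6900 km: v_c = √(μ/r) = 7.60053 km/s.
Transfer-orbit speed at the same r (vis-viva, a = a_t): v_t = √[μ(2/r − 1/a_t)] = 10.1330 km/s.
Δv₁ = |v_t − v_c| = |10.1330 − 7.60053| = 2.532 km/s.

Δv₁ = 2.53 km/s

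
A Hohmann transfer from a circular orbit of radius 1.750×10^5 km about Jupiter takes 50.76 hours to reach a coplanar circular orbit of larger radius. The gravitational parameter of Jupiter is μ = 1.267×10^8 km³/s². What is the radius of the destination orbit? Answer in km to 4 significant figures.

Transfer time t = 50.76 hours = 1.82736×10^5 s, and t = π√(a_t³/μ).
So a_t = (μ t²/π²)^(1/3) = (1.267×10^8 × (1.82736×10^5)² / π²)^(1/3) = 7.5401×10^5 km.
Since a_t = (r₁ + r₂)/2, r₂ = 2a_t − r₁ = 2×7.5401×10^5 − 1.750×10^5 = 1.33302×10^6 km.

r₂ = 1.333×10^6 km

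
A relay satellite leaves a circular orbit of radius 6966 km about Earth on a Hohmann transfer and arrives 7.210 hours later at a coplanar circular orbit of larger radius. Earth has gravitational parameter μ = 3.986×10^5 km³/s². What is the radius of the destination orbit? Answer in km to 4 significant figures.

r₂ = 53190 km

Transfer time t = 7.210 hours = 25956 s, and t = π√(a_t³/μ).
So a_t = (μ t²/π²)^(1/3) = (3.986×10^5 × (25956)² / π²)^(1/3) = 30077 km.
Since a_t = (r₁ + r₂)/2, r₂ = 2a_t − r₁ = 2×30077 − 6966 = 53188 km.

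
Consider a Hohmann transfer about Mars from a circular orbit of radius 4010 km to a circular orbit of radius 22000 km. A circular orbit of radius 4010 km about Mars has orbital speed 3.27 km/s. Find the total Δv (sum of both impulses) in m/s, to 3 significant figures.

Δv = 1600 m/s

From the circular-orbit relation v² = μ/r at r = 4010 km: μ = v²r = (3.27)² × 4010 = 42878.5 km³/s².
The Hohmann ellipse has a_t = (r₁ + r₂)/2 = 13005 km.
At r₁ the circular-orbit speed is v₁ = √(μ/r₁) = 3.2700 km/s.
Transfer-orbit speed at r₁ (vis-viva equation): v_p = √[μ(2/r₁ − 1/a_t)] = 4.2531 km/s.
First burn Δv₁ = |v_p − v₁| = 0.9831 km/s.
At r₂, v₂ = √(μ/r₂) = 1.3961 km/s.
Transfer-orbit speed at r₂: v_a = √[μ(2/r₂ − 1/a_t)] = 0.77522 km/s.
Second burn Δv₂ = |v₂ − v_a| = 0.6209 km/s.
Total Δv = Δv₁ + Δv₂ = 1.604 km/s.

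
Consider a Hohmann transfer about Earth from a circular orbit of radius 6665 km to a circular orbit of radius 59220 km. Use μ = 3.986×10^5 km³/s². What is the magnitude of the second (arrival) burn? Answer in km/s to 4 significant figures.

The Hohmann ellipse has a_t = (r₁ + r₂)/2 = 32942.5 km.
Circular speed at r = 59220 km: v_c = √(μ/r) = 2.594 km/s.
Vis-viva on the transfer ellipse at r = 59220 km gives v_t = √[μ(2/r − 1/a_t)] = 1.167 km/s.
Δv₂ = |v_t − v_c| = |1.167 − 2.594| = 1.427 km/s.

Δv₂ = 1.427 km/s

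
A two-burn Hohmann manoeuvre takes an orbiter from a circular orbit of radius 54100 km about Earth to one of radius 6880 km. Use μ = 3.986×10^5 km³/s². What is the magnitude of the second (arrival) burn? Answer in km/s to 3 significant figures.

The Hohmann ellipse has a_t = (r₁ + r₂)/2 = 30490 km.
On the circular orbit at r = 6880 km, v_c = √(μ/r) = 7.6116 km/s.
Vis-viva on the transfer ellipse at r = 6880 km gives v_t = √[μ(2/r − 1/a_t)] = 10.139 km/s.
Δv₂ = |v_t − v_c| = |10.139 − 7.6116| = 2.527 km/s.

Δv₂ = 2.53 km/s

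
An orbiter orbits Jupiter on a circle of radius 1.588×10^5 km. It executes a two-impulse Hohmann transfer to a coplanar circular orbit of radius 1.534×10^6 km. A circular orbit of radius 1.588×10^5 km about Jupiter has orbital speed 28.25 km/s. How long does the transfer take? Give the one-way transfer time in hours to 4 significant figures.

t = 60.36 hours

From the circular-orbit relation v² = μ/r at r = 1.588×10^5 km: μ = v²r = (28.25)² × 1.588×10^5 = 1.26732×10^8 km³/s².
The Hohmann ellipse has a_t = (r₁ + r₂)/2 = 8.464×10^5 km.
Half the transfer-orbit period gives t = π√(a_t³/μ) = 2.173×10^5 s.
Converting: 2.173×10^5 s ÷ 3600 s/hour = 60.36 hours.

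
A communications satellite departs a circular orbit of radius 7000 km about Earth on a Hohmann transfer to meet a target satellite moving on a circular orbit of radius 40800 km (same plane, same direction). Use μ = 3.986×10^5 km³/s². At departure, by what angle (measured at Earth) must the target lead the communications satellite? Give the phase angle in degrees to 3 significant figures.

φ = 99.3°

The Hohmann ellipse has a_t = (r₁ + r₂)/2 = 23900 km.
The half-period of the transfer ellipse is t = π√(a_t³/μ) = 18386 s.
The target's mean motion on its circular orbit is ω₂ = √(μ/r₂³) = 7.6609×10^-5 rad/s.
Angle swept by the target during transfer: ω₂·t = 1.4085 rad = 80.70°.
Arrival is 180° from departure on the ellipse, so φ = 180° − 80.70° = 99.3°.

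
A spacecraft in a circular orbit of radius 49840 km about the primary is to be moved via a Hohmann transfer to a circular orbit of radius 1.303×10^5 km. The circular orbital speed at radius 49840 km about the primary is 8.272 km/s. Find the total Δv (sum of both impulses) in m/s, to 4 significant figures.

Δv = 2988 m/s

From the circular-orbit relation v² = μ/r at r = 49840 km: μ = v²r = (8.272)² × 49840 = 3.41035×10^6 km³/s².
Transfer-ellipse semi-major axis a_t = (r₁ + r₂)/2 = (49840 + 1.303×10^5)/2 = 90070 km.
At r₁ the circular-orbit speed is v₁ = √(μ/r₁) = 8.2720 km/s.
Transfer-orbit speed at r₁ (vis-viva): v_p = √[μ(2/r₁ − 1/a_t)] = 9.9493 km/s.
First burn Δv₁ = |v_p − v₁| = 1.6773 km/s.
Circular speed at r₂: v₂ = √(μ/r₂) = 5.11596 km/s.
Transfer-orbit speed at r₂: v_a = √[μ(2/r₂ − 1/a_t)] = 3.80563 km/s.
Second burn Δv₂ = |v₂ − v_a| = 1.3103 km/s.
Δv = Δv₁ + Δv₂ = 1.6773 + 1.3103 = 2.988 km/s.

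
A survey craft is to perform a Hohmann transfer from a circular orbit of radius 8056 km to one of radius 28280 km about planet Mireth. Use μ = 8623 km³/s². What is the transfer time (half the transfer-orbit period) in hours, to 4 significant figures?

Transfer-ellipse semi-major axis a_t = (r₁ + r₂)/2 = (8056 + 28280)/2 = 18168 km.
By Kepler's third law the transfer-orbit period is T = 2π√(a_t³/μ), so t = T/2 = 82850 s.
Converting: 82850 s ÷ 3600 s/hour = 23.01 hours.

t = 23.01 hours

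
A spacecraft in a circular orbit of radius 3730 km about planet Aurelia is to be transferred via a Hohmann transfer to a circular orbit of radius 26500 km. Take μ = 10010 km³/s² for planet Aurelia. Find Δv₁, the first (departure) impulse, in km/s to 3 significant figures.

Δv₁ = 0.531 km/s

Semi-major axis of the transfer orbit: a_t = (3730 + 26500)/2 = 15115 km.
On the circular orbit at r = 3730 km, v_c = √(μ/r) = 1.6382 km/s.
Transfer-orbit speed at the same r (vis-viva, a = a_t): v_t = √[μ(2/r − 1/a_t)] = 2.1691 km/s.
Δv₁ = |v_t − v_c| = |2.1691 − 1.6382| = 0.5309 km/s.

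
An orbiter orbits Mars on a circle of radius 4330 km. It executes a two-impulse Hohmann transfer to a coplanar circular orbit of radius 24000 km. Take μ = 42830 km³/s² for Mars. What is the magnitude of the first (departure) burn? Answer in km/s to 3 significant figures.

Δv₁ = 0.949 km/s

Semi-major axis of the transfer orbit: a_t = (4330 + 24000)/2 = 14165 km.
Circular speed at r = 4330 km: v_c = √(μ/r) = 3.1451 km/s.
Transfer-orbit speed at the same r (vis-viva, a = a_t): v_t = √[μ(2/r − 1/a_t)] = 4.0938 km/s.
Δv₁ = |v_t − v_c| = |4.0938 − 3.1451| = 0.9487 km/s.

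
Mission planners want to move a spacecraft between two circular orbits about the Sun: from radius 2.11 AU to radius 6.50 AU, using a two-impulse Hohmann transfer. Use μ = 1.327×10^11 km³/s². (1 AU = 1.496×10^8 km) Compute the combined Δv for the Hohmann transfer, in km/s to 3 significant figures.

In km: r₁ = 2.11 × 1.496×10^8 = 3.15656×10^8 km; r₂ = 6.50 × 1.496×10^8 = 9.724×10^8 km.
Transfer-ellipse semi-major axis a_t = (r₁ + r₂)/2 = (3.15656×10^8 + 9.724×10^8)/2 = 6.44028×10^8 km.
Circular speed at r₁: v₁ = √(μ/r₁) = √(1.327×10^11/3.15656×10^8) = 20.5035 km/s.
Transfer-orbit speed at r₁ (v² = μ(2/r − 1/a)): v_p = √[μ(2/r₁ − 1/a_t)] = 25.1941 km/s.
First burn Δv₁ = |v_p − v₁| = 4.6906 km/s.
Circular speed at r₂: v₂ = √(μ/r₂) = 11.6819 km/s.
Transfer-orbit speed at r₂: v_a = √[μ(2/r₂ − 1/a_t)] = 8.17839 km/s.
Second burn Δv₂ = |v₂ − v_a| = 3.5035 km/s.
Total Δv = Δv₁ + Δv₂ = 8.194 km/s.

Δv = 8.19 km/s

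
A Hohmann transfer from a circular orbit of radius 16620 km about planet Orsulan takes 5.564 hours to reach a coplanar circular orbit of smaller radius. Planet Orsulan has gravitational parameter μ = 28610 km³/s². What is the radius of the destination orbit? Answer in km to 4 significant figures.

r₂ = 4413 km

Transfer time t = 5.564 hours = 20030.4 s, and t = π√(a_t³/μ).
So a_t = (μ t²/π²)^(1/3) = (28610 × (20030.4)² / π²)^(1/3) = 10516.4 km.
Since a_t = (r₁ + r₂)/2, r₂ = 2a_t − r₁ = 2×10516.4 − 16620 = 4412.8 km.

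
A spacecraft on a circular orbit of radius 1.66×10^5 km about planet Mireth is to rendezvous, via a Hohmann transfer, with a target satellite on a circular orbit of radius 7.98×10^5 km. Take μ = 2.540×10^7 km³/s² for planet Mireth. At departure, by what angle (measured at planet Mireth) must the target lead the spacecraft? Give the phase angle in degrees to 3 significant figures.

Transfer-ellipse semi-major axis a_t = (r₁ + r₂)/2 = (1.660×10^5 + 7.980×10^5)/2 = 4.820×10^5 km.
Transfer time t = π√(a_t³/μ) = 2.08595×10^5 s.
The target's mean motion on its circular orbit is ω₂ = √(μ/r₂³) = 7.06989×10^-6 rad/s.
Angle swept by the target during transfer: ω₂·t = 1.47474 rad = 84.50°.
The spacecraft traverses 180° on the transfer ellipse, so the target must lead by 180° − 84.50° = 95.5°.

φ = 95.5°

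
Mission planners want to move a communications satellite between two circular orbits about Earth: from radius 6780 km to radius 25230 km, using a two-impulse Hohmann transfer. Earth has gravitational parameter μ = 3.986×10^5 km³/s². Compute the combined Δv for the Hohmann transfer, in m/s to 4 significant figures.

The Hohmann ellipse has a_t = (r₁ + r₂)/2 = 16005 km.
At r₁ the circular-orbit speed is v₁ = √(μ/r₁) = 7.668 km/s.
Transfer-orbit speed at r₁ (vis-viva): v_p = √[μ(2/r₁ − 1/a_t)] = 9.627 km/s.
First burn Δv₁ = |v_p − v₁| = 1.959 km/s.
Circular speed at r₂: v₂ = √(μ/r₂) = 3.975 km/s.
Transfer-orbit speed at r₂: v_a = √[μ(2/r₂ − 1/a_t)] = 2.587 km/s.
Second burn Δv₂ = |v₂ − v_a| = 1.388 km/s.
Δv = Δv₁ + Δv₂ = 1.959 + 1.388 = 3.347 km/s.

Δv = 3347 m/s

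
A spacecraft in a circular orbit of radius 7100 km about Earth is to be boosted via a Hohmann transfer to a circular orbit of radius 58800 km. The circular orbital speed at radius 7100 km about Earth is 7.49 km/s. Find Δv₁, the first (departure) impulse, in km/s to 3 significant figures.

From the circular-orbit relation v² = μ/r at r = 7100 km: μ = v²r = (7.49)² × 7100 = 3.98311×10^5 km³/s².
The Hohmann ellipse has a_t = (r₁ + r₂)/2 = 32950 km.
Circular speed at r = 7100 km: v_c = √(μ/r) = 7.4900 km/s.
Transfer-orbit speed at the same r (vis-viva, a = a_t): v_t = √[μ(2/r − 1/a_t)] = 10.006 km/s.
Δv₁ = |v_t − v_c| = |10.006 − 7.4900| = 2.516 km/s.

Δv₁ = 2.52 km/s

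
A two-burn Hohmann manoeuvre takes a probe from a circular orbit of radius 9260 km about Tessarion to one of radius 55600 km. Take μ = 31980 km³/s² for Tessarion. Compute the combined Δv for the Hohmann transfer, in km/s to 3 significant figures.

Δv = 0.928 km/s

The Hohmann ellipse has a_t = (r₁ + r₂)/2 = 32430 km.
Circular speed at r₁: v₁ = √(μ/r₁) = √(31980/9260) = 1.85838 km/s.
Transfer-orbit speed at r₁ (vis-viva equation): v_p = √[μ(2/r₁ − 1/a_t)] = 2.43331 km/s.
First burn Δv₁ = |v_p − v₁| = 0.57493 km/s.
At r₂, v₂ = √(μ/r₂) = 0.75841 km/s.
Transfer-orbit speed at r₂: v_a = √[μ(2/r₂ − 1/a_t)] = 0.40526 km/s.
Second burn Δv₂ = |v₂ − v_a| = 0.35315 km/s.
Total Δv = Δv₁ + Δv₂ = 0.9281 km/s.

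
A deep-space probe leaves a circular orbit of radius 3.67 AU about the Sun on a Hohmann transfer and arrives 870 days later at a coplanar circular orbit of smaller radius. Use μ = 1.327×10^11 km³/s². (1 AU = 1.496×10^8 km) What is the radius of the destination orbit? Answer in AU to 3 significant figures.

In km: r₁ = 3.67 × 1.496×10^8 = 5.49032×10^8 km.
Transfer time t = 870 days = 7.5168×10^7 s, and t = π√(a_t³/μ).
So a_t = (μ t²/π²)^(1/3) = (1.327×10^11 × (7.5168×10^7)² / π²)^(1/3) = 4.2353×10^8 km.
Since a_t = (r₁ + r₂)/2, r₂ = 2a_t − r₁ = 2×4.2353×10^8 − 5.49032×10^8 = 2.98028×10^8 km.
In AU: r₂ = 2.98028×10^8 / 1.496×10^8 = 1.99 AU.

r₂ = 1.99 AU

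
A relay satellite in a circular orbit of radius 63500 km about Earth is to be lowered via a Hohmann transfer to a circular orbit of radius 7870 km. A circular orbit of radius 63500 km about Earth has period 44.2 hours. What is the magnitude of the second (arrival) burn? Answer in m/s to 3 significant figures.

Δv₂ = 2380 m/s

From Kepler's third law T² = 4π²r³/μ at r = 63500 km, T = 44.2 hours = 44.2 × 3600 s = 1.5912×10^5 s: μ = 4π²r³/T² = 3.99238×10^5 km³/s².
Semi-major axis of the transfer orbit: a_t = (63500 + 7870)/2 = 35685 km.
Circular speed at r = 7870 km: v_c = √(μ/r) = 7.122 km/s.
Vis-viva on the transfer ellipse at r = 7870 km gives v_t = √[μ(2/r − 1/a_t)] = 9.501 km/s.
Δv₂ = |v_t − v_c| = |9.501 − 7.122| = 2.379 km/s.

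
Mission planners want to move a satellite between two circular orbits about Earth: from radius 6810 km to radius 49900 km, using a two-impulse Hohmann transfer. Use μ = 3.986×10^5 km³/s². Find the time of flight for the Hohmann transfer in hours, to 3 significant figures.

Semi-major axis of the transfer orbit: a_t = (6810 + 49900)/2 = 28355 km.
Half the transfer-orbit period gives t = π√(a_t³/μ) = 23760 s.
Converting: 23760 s ÷ 3600 s/hour = 6.60 hours.

t = 6.60 hours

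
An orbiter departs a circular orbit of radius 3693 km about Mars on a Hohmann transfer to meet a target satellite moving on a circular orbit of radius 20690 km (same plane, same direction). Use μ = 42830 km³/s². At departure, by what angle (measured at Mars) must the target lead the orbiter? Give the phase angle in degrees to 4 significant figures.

Transfer-ellipse semi-major axis a_t = (r₁ + r₂)/2 = (3693 + 20690)/2 = 12191.5 km.
The half-period of the transfer ellipse is t = π√(a_t³/μ) = 20430 s.
The target's mean motion on its circular orbit is ω₂ = √(μ/r₂³) = 6.954×10^-5 rad/s.
Angle swept by the target during transfer: ω₂·t = 1.421 rad = 81.42°.
The orbiter traverses 180° on the transfer ellipse, so the target must lead by 180° − 81.42° = 98.58°.

φ = 98.58°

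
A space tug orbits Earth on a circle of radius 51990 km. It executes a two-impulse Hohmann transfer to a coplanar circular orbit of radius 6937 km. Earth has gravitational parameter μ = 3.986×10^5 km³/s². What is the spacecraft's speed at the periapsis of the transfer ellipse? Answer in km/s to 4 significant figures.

v = 10.07 km/s

The Hohmann ellipse has a_t = (r₁ + r₂)/2 = 29463.5 km.
At periapsis, r = 6937 km.
From the vis-viva equation, v = √[μ(2/r − 1/a_t)] = 10.07 km/s.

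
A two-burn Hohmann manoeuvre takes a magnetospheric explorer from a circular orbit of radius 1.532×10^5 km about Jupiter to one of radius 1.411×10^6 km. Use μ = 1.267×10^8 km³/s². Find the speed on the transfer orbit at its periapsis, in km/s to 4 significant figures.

v = 38.63 km/s

The Hohmann ellipse has a_t = (r₁ + r₂)/2 = 7.821×10^5 km.
The periapsis of the transfer ellipse is at r = 1.532×10^5 km.
Vis-viva: v = √[μ(2/r − 1/a_t)] = √[1.267×10^8 × (2/1.532×10^5 − 1/7.821×10^5)] = 38.63 km/s.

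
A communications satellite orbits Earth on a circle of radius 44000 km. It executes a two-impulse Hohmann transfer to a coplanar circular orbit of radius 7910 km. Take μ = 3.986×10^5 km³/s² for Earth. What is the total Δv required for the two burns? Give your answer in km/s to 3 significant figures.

Transfer-ellipse semi-major axis a_t = (r₁ + r₂)/2 = (44000 + 7910)/2 = 25955 km.
Circular speed at r₁: v₁ = √(μ/r₁) = √(3.986×10^5/44000) = 3.010 km/s.
On the transfer ellipse at r₁, vis-viva equation gives v_a = √[μ(2/r₁ − 1/a_t)] = 1.662 km/s.
First burn Δv₁ = |v_a − v₁| = 1.348 km/s.
Circular speed at r₂: v₂ = √(μ/r₂) = 7.099 km/s.
Transfer-orbit speed at r₂: v_p = √[μ(2/r₂ − 1/a_t)] = 9.243 km/s.
Second burn Δv₂ = |v₂ − v_p| = 2.144 km/s.
Δv = Δv₁ + Δv₂ = 1.348 + 2.144 = 3.492 km/s.

Δv = 3.49 km/s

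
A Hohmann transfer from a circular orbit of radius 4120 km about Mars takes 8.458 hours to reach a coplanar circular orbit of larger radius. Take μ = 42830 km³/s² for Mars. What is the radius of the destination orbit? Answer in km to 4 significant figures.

Transfer time t = 8.458 hours = 30448.8 s, and t = π√(a_t³/μ).
So a_t = (μ t²/π²)^(1/3) = (42830 × (30448.8)² / π²)^(1/3) = 15905 km.
Since a_t = (r₁ + r₂)/2, r₂ = 2a_t − r₁ = 2×15905 − 4120 = 27690 km.

r₂ = 27690 km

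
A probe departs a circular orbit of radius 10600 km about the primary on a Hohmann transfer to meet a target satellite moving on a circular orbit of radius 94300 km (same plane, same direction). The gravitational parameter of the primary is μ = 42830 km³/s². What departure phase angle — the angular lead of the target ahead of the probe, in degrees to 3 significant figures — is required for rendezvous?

Semi-major axis of the transfer orbit: a_t = (10600 + 94300)/2 = 52450 km.
The half-period of the transfer ellipse is t = π√(a_t³/μ) = 1.8235×10^5 s.
Target angular speed ω₂ = √(μ/r₂³) = 7.1467×10^-6 rad/s.
Angle swept by the target during transfer: ω₂·t = 1.3032 rad = 74.67°.
The probe traverses 180° on the transfer ellipse, so the target must lead by 180° − 74.67° = 105°.

φ = 105°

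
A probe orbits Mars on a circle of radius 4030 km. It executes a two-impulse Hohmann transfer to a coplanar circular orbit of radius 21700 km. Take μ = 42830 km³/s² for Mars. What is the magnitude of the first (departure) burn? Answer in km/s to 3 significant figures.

Δv₁ = 0.974 km/s

Semi-major axis of the transfer orbit: a_t = (4030 + 21700)/2 = 12865 km.
On the circular orbit at r = 4030 km, v_c = √(μ/r) = 3.26003 km/s.
Transfer-orbit speed at the same r (vis-viva, a = a_t): v_t = √[μ(2/r − 1/a_t)] = 4.23396 km/s.
Δv₁ = |v_t − v_c| = |4.23396 − 3.26003| = 0.9739 km/s.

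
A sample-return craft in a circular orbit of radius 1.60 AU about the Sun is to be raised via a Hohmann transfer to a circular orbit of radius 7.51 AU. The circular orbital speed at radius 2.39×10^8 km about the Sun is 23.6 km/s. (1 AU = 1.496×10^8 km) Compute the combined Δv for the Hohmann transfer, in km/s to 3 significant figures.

Δv = 11.1 km/s

From the circular-orbit relation v² = μ/r at r = 2.39×10^8 km: μ = v²r = (23.6)² × 2.39×10^8 = 1.33113×10^11 km³/s².
In km: r₁ = 1.60 × 1.496×10^8 = 2.3936×10^8 km; r₂ = 7.51 × 1.496×10^8 = 1.123496×10^9 km.
Semi-major axis of the transfer orbit: a_t = (2.3936×10^8 + 1.123496×10^9)/2 = 6.81428×10^8 km.
At r₁ the circular-orbit speed is v₁ = √(μ/r₁) = 23.582 km/s.
On the transfer ellipse at r₁, vis-viva equation gives v_p = √[μ(2/r₁ − 1/a_t)] = 30.280 km/s.
First burn Δv₁ = |v_p − v₁| = 6.698 km/s.
At r₂, v₂ = √(μ/r₂) = 10.885 km/s.
Transfer-orbit speed at r₂: v_a = √[μ(2/r₂ − 1/a_t)] = 6.4512 km/s.
Second burn Δv₂ = |v₂ − v_a| = 4.434 km/s.
Δv = Δv₁ + Δv₂ = 6.698 + 4.434 = 11.13 km/s.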